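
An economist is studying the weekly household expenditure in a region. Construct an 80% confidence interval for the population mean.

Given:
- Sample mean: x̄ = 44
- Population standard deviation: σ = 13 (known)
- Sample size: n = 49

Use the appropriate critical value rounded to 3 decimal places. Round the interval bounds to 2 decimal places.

The population standard deviation σ is known, so use a z-interval (standard normal critical value).

For 80% confidence, z* = 1.282 (from standard normal table)

Standard error: SE = σ/√n = 13/√49 = 1.857143

Margin of error: E = z* × SE = 1.282 × 1.857143 = 2.3809

Z-interval: x̄ ± E = 44 ± 2.3809 = (41.6191, 46.3809)

Rounded to 2 decimal places:

(41.62, 46.38)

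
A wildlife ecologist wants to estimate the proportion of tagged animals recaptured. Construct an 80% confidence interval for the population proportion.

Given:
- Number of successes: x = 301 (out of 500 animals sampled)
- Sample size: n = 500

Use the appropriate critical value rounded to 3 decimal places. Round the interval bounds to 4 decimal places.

Sample proportion: p̂ = 301/500 = 0.602000

Check conditions for normal approximation:
  np̂ = 301 ≥ 10 ✓
  n(1-p̂) = 199 ≥ 10 ✓

The sample is large enough, so use a z-interval (normal approximation) for the proportion.

For 80% confidence, z* = 1.282 (from standard normal table)

Standard error: SE = √(p̂(1-p̂)/n) = √(0.602000×0.398000/500) = 0.02189045

Margin of error: E = z* × SE = 1.282 × 0.02189045 = 0.028064

Z-interval: p̂ ± E = 0.602000 ± 0.028064 = (0.573936, 0.630064)

Rounded to 4 decimal places:

(0.5739, 0.6301)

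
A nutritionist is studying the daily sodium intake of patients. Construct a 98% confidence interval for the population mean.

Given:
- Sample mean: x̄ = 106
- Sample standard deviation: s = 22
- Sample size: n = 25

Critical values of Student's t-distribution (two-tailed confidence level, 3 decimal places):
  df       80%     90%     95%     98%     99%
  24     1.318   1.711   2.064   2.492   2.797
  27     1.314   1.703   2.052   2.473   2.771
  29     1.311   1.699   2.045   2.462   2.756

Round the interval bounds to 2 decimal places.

The population standard deviation σ is unknown (only the sample standard deviation s is given), so use a t-interval with df = n - 1 = 25 - 1 = 24.

For 98% confidence with df = 24, t* = 2.492 (from t-table)

Standard error: SE = s/√n = 22/√25 = 4.400000

Margin of error: E = t* × SE = 2.492 × 4.400000 = 10.9648

T-interval: x̄ ± E = 106 ± 10.9648 = (95.0352, 116.9648)

Rounded to 2 decimal places:

(95.04, 116.96)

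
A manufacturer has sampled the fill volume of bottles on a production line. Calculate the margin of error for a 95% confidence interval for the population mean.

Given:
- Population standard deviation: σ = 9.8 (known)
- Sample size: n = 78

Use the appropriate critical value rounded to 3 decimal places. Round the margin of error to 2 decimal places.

The population standard deviation σ is known, so use the z-interval margin of error formula.

For 95% confidence, z* = 1.96 (from standard normal table)

Margin of error formula for z-interval: E = z* × σ/√n

E = 1.96 × 9.8/√78
  = 1.96 × 1.109631
  = 2.1749

Rounded to 2 decimal places:

2.17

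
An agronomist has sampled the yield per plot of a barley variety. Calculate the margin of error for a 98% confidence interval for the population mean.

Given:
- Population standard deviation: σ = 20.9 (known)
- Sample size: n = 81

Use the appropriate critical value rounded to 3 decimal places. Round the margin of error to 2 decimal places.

The population standard deviation σ is known, so use the z-interval margin of error formula.

For 98% confidence, z* = 2.326 (from standard normal table)

Margin of error formula for z-interval: E = z* × σ/√n

E = 2.326 × 20.9/√81
  = 2.326 × 2.322222
  = 5.4015

Rounded to 2 decimal places:

5.40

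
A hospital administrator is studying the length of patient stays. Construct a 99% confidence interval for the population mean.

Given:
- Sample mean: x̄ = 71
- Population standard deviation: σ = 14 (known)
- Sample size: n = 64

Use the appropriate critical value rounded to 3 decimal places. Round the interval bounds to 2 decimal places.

The population standard deviation σ is known, so use a z-interval (standard normal critical value).

For 99% confidence, z* = 2.576 (from standard normal table)

Standard error: SE = σ/√n = 14/√64 = 1.750000

Margin of error: E = z* × SE = 2.576 × 1.750000 = 4.5080

Z-interval: x̄ ± E = 71 ± 4.5080 = (66.4920, 75.5080)

Rounded to 2 decimal places:

(66.49, 75.51)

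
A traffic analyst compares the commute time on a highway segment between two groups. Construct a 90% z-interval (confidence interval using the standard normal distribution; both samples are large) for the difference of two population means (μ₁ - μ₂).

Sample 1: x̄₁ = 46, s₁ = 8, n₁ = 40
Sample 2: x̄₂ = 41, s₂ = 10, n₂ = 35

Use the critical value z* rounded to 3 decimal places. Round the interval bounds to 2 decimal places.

Both samples are large (n₁ = 40 ≥ 30, n₂ = 35 ≥ 30), so a z-interval for the difference of means applies.

Point estimate: x̄₁ - x̄₂ = 46 - 41 = 5

Standard error: SE = √(s₁²/n₁ + s₂²/n₂)
= √(8²/40 + 10²/35)
= √(1.600000 + 2.857143)
= 2.111195

For 90% confidence, z* = 1.645 (from standard normal table)
Margin of error: E = z* × SE = 1.645 × 2.111195 = 3.4729

Z-interval: (x̄₁ - x̄₂) ± E = 5 ± 3.4729 = (1.5271, 8.4729)

Rounded to 2 decimal places:

(1.53, 8.47)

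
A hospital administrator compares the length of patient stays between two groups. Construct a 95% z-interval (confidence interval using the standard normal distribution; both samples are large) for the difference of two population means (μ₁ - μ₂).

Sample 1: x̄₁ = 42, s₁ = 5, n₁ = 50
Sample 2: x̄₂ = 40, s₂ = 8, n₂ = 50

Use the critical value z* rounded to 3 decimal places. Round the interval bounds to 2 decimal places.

Both samples are large (n₁ = 50 ≥ 30, n₂ = 50 ≥ 30), so a z-interval for the difference of means applies.

Point estimate: x̄₁ - x̄₂ = 42 - 40 = 2

Standard error: SE = √(s₁²/n₁ + s₂²/n₂)
= √(5²/50 + 8²/50)
= √(0.5000000 + 1.2800000)
= 1.3341664

For 95% confidence, z* = 1.96 (from standard normal table)
Margin of error: E = z* × SE = 1.96 × 1.3341664 = 2.61497

Z-interval: (x̄₁ - x̄₂) ± E = 2 ± 2.61497 = (-0.61497, 4.61497)

Rounded to 2 decimal places:

(-0.61, 4.61)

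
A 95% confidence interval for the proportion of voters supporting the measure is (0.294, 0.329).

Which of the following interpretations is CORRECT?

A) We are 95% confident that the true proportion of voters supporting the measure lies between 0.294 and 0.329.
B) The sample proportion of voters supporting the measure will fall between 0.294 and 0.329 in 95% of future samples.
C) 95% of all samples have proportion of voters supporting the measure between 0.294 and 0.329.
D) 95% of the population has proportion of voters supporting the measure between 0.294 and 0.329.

A confidence interval represents our confidence in the procedure, not a probability statement about the parameter.

Key concept: If we repeated this sampling process many times and computed a 95% CI each time, about 95% of those intervals would contain the true population parameter.

For this specific interval (0.294, 0.329):
- Midpoint (point estimate): 0.3115
- Margin of error: 0.0175

The correct interpretation is the one stating confidence that the true parameter lies in the interval — option A.

A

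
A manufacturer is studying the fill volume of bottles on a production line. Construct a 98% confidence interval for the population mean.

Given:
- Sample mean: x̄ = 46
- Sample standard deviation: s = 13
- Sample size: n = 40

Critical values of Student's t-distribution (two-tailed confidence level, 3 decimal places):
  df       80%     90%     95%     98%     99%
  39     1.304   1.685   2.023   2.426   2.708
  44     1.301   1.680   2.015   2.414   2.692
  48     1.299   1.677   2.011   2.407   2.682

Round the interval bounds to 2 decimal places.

The population standard deviation σ is unknown (only the sample standard deviation s is given), so use a t-interval with df = n - 1 = 40 - 1 = 39.

For 98% confidence with df = 39, t* = 2.426 (from t-table)

Standard error: SE = s/√n = 13/√40 = 2.055480

Margin of error: E = t* × SE = 2.426 × 2.055480 = 4.9866

T-interval: x̄ ± E = 46 ± 4.9866 = (41.0134, 50.9866)

Rounded to 2 decimal places:

(41.01, 50.99)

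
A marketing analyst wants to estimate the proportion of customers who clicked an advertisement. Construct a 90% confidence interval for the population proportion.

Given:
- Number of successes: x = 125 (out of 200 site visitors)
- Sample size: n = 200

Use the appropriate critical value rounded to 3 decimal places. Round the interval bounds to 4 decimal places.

Sample proportion: p̂ = 125/200 = 0.625000

Check conditions for normal approximation:
  np̂ = 125 ≥ 10 ✓
  n(1-p̂) = 75 ≥ 10 ✓

The sample is large enough, so use a z-interval (normal approximation) for the proportion.

For 90% confidence, z* = 1.645 (from standard normal table)

Standard error: SE = √(p̂(1-p̂)/n) = √(0.625000×0.375000/200) = 0.03423266

Margin of error: E = z* × SE = 1.645 × 0.03423266 = 0.056313

Z-interval: p̂ ± E = 0.625000 ± 0.056313 = (0.568687, 0.681313)

Rounded to 4 decimal places:

(0.5687, 0.6813)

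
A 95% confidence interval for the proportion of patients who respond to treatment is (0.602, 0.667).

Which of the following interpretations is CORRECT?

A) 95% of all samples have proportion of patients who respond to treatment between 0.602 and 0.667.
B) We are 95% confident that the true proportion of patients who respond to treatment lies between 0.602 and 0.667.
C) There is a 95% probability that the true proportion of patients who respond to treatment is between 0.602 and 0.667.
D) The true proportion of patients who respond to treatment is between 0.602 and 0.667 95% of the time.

A confidence interval represents our confidence in the procedure, not a probability statement about the parameter.

Key concept: If we repeated this sampling process many times and computed a 95% CI each time, about 95% of those intervals would contain the true population parameter.

For this specific interval (0.602, 0.667):
- Midpoint (point estimate): 0.6345
- Margin of error: 0.0325

The correct interpretation is the one stating confidence that the true parameter lies in the interval — option B.

B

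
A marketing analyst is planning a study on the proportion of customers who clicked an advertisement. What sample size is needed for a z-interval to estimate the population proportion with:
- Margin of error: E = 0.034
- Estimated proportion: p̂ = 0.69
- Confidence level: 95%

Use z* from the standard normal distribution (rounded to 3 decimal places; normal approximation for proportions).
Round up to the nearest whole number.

Using z* for proportion z-interval (normal approximation).

For 95% confidence, z* = 1.96 (from standard normal table)

Sample size formula for proportion z-interval: n = z*²p̂(1-p̂)/E²

n = 1.96² × 0.69 × 0.31 / 0.034²
  = 3.8416 × 0.2139 / 0.001156
  = 710.8289

Round up to the nearest whole number: n = 711

711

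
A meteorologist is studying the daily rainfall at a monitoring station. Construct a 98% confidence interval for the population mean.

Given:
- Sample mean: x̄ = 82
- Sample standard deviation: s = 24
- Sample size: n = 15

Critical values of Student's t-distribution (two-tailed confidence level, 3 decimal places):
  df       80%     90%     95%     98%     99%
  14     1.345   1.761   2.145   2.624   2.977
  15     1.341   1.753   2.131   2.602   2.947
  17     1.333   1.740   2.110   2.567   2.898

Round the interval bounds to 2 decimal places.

The population standard deviation σ is unknown (only the sample standard deviation s is given), so use a t-interval with df = n - 1 = 15 - 1 = 14.

For 98% confidence with df = 14, t* = 2.624 (from t-table)

Standard error: SE = s/√n = 24/√15 = 6.196773

Margin of error: E = t* × SE = 2.624 × 6.196773 = 16.2603

T-interval: x̄ ± E = 82 ± 16.2603 = (65.7397, 98.2603)

Rounded to 2 decimal places:

(65.74, 98.26)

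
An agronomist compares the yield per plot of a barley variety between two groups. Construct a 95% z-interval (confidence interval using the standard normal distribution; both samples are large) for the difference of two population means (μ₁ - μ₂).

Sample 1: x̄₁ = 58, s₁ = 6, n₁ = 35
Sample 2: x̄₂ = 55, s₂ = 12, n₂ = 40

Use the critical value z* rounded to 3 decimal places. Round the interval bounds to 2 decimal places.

Both samples are large (n₁ = 35 ≥ 30, n₂ = 40 ≥ 30), so a z-interval for the difference of means applies.

Point estimate: x̄₁ - x̄₂ = 58 - 55 = 3

Standard error: SE = √(s₁²/n₁ + s₂²/n₂)
= √(6²/35 + 12²/40)
= √(1.028571 + 3.600000)
= 2.151411

For 95% confidence, z* = 1.96 (from standard normal table)
Margin of error: E = z* × SE = 1.96 × 2.151411 = 4.2168

Z-interval: (x̄₁ - x̄₂) ± E = 3 ± 4.2168 = (-1.2168, 7.2168)

Rounded to 2 decimal places:

(-1.22, 7.22)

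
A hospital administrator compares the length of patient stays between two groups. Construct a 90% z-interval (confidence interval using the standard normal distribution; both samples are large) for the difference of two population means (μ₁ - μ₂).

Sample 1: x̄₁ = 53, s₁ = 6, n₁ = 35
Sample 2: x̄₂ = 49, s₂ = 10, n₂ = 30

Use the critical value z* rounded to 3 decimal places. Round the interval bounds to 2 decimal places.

Both samples are large (n₁ = 35 ≥ 30, n₂ = 30 ≥ 30), so a z-interval for the difference of means applies.

Point estimate: x̄₁ - x̄₂ = 53 - 49 = 4

Standard error: SE = √(s₁²/n₁ + s₂²/n₂)
= √(6²/35 + 10²/30)
= √(1.028571 + 3.333333)
= 2.088517

For 90% confidence, z* = 1.645 (from standard normal table)
Margin of error: E = z* × SE = 1.645 × 2.088517 = 3.4356

Z-interval: (x̄₁ - x̄₂) ± E = 4 ± 3.4356 = (0.5644, 7.4356)

Rounded to 2 decimal places:

(0.56, 7.44)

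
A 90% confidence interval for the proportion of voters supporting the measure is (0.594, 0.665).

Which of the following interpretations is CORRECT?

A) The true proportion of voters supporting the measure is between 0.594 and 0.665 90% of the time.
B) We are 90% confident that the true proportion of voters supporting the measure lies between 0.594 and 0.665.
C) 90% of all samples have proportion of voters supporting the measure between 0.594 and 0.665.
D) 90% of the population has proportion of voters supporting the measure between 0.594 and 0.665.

A confidence interval represents our confidence in the procedure, not a probability statement about the parameter.

Key concept: If we repeated this sampling process many times and computed a 90% CI each time, about 90% of those intervals would contain the true population parameter.

For this specific interval (0.594, 0.665):
- Midpoint (point estimate): 0.6295
- Margin of error: 0.0355

The correct interpretation is the one stating confidence that the true parameter lies in the interval — option B.

B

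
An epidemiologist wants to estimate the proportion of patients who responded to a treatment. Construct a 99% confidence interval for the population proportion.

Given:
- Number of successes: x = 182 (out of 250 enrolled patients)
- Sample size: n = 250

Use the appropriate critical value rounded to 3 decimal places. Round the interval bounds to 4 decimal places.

Sample proportion: p̂ = 182/250 = 0.728000

Check conditions for normal approximation:
  np̂ = 182 ≥ 10 ✓
  n(1-p̂) = 68 ≥ 10 ✓

The sample is large enough, so use a z-interval (normal approximation) for the proportion.

For 99% confidence, z* = 2.576 (from standard normal table)

Standard error: SE = √(p̂(1-p̂)/n) = √(0.728000×0.272000/250) = 0.02814363

Margin of error: E = z* × SE = 2.576 × 0.02814363 = 0.072498

Z-interval: p̂ ± E = 0.728000 ± 0.072498 = (0.655502, 0.800498)

Rounded to 4 decimal places:

(0.6555, 0.8005)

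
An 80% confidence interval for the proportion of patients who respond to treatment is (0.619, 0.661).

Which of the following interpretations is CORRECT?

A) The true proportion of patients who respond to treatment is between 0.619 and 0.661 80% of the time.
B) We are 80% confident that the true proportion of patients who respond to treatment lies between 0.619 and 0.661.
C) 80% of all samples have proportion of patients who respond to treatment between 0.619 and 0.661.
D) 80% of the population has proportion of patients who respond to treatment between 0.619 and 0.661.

A confidence interval represents our confidence in the procedure, not a probability statement about the parameter.

Key concept: If we repeated this sampling process many times and computed an 80% CI each time, about 80% of those intervals would contain the true population parameter.

For this specific interval (0.619, 0.661):
- Midpoint (point estimate): 0.64
- Margin of error: 0.021

The correct interpretation is the one stating confidence that the true parameter lies in the interval — option B.

B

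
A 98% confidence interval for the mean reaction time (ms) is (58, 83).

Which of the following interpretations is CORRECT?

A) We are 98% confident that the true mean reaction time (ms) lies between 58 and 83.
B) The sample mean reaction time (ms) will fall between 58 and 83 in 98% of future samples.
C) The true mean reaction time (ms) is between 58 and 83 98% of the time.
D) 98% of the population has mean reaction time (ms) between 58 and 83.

A confidence interval represents our confidence in the procedure, not a probability statement about the parameter.

Key concept: If we repeated this sampling process many times and computed a 98% CI each time, about 98% of those intervals would contain the true population parameter.

For this specific interval (58, 83):
- Midpoint (point estimate): 70.5
- Margin of error: 12.5

The correct interpretation is the one stating confidence that the true parameter lies in the interval — option A.

A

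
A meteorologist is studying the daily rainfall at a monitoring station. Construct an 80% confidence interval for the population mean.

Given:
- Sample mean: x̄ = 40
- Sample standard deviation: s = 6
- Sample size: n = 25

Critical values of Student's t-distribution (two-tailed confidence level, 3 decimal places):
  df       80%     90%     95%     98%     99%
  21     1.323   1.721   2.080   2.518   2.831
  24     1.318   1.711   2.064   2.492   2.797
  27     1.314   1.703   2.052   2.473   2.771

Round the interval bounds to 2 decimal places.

The population standard deviation σ is unknown (only the sample standard deviation s is given), so use a t-interval with df = n - 1 = 25 - 1 = 24.

For 80% confidence with df = 24, t* = 1.318 (from t-table)

Standard error: SE = s/√n = 6/√25 = 1.200000

Margin of error: E = t* × SE = 1.318 × 1.200000 = 1.5816

T-interval: x̄ ± E = 40 ± 1.5816 = (38.4184, 41.5816)

Rounded to 2 decimal places:

(38.42, 41.58)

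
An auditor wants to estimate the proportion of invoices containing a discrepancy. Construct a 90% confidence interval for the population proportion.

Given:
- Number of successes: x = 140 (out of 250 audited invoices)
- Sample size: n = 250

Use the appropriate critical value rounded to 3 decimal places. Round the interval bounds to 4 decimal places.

Sample proportion: p̂ = 140/250 = 0.560000

Check conditions for normal approximation:
  np̂ = 140 ≥ 10 ✓
  n(1-p̂) = 110 ≥ 10 ✓

The sample is large enough, so use a z-interval (normal approximation) for the proportion.

For 90% confidence, z* = 1.645 (from standard normal table)

Standard error: SE = √(p̂(1-p̂)/n) = √(0.560000×0.440000/250) = 0.03139427

Margin of error: E = z* × SE = 1.645 × 0.03139427 = 0.051644

Z-interval: p̂ ± E = 0.560000 ± 0.051644 = (0.508356, 0.611644)

Rounded to 4 decimal places:

(0.5084, 0.6116)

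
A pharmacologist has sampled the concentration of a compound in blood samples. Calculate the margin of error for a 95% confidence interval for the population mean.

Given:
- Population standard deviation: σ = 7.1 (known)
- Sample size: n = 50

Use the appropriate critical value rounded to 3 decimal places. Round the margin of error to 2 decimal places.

The population standard deviation σ is known, so use the z-interval margin of error formula.

For 95% confidence, z* = 1.96 (from standard normal table)

Margin of error formula for z-interval: E = z* × σ/√n

E = 1.96 × 7.1/√50
  = 1.96 × 1.004092
  = 1.9680

Rounded to 2 decimal places:

1.97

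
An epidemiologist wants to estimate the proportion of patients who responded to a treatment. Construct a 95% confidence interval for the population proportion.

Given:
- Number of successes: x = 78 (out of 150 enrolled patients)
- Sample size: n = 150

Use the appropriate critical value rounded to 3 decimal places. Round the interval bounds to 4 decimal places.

Sample proportion: p̂ = 78/150 = 0.520000

Check conditions for normal approximation:
  np̂ = 78 ≥ 10 ✓
  n(1-p̂) = 72 ≥ 10 ✓

The sample is large enough, so use a z-interval (normal approximation) for the proportion.

For 95% confidence, z* = 1.96 (from standard normal table)

Standard error: SE = √(p̂(1-p̂)/n) = √(0.520000×0.480000/150) = 0.04079216

Margin of error: E = z* × SE = 1.96 × 0.04079216 = 0.079953

Z-interval: p̂ ± E = 0.520000 ± 0.079953 = (0.440047, 0.599953)

Rounded to 4 decimal places:

(0.4400, 0.6000)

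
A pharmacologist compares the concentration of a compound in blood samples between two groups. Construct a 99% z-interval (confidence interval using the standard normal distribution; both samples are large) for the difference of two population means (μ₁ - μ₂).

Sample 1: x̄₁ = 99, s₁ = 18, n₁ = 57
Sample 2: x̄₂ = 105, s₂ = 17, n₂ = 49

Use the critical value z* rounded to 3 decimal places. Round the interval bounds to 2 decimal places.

Both samples are large (n₁ = 57 ≥ 30, n₂ = 49 ≥ 30), so a z-interval for the difference of means applies.

Point estimate: x̄₁ - x̄₂ = 99 - 105 = -6

Standard error: SE = √(s₁²/n₁ + s₂²/n₂)
= √(18²/57 + 17²/49)
= √(5.684211 + 5.897959)
= 3.403259

For 99% confidence, z* = 2.576 (from standard normal table)
Margin of error: E = z* × SE = 2.576 × 3.403259 = 8.7668

Z-interval: (x̄₁ - x̄₂) ± E = -6 ± 8.7668 = (-14.7668, 2.7668)

Rounded to 2 decimal places:

(-14.77, 2.77)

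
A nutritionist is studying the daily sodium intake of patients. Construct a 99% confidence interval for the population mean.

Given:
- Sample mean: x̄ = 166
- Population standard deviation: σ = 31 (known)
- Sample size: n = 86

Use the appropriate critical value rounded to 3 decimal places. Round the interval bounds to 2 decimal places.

The population standard deviation σ is known, so use a z-interval (standard normal critical value).

For 99% confidence, z* = 2.576 (from standard normal table)

Standard error: SE = σ/√n = 31/√86 = 3.342816

Margin of error: E = z* × SE = 2.576 × 3.342816 = 8.6111

Z-interval: x̄ ± E = 166 ± 8.6111 = (157.3889, 174.6111)

Rounded to 2 decimal places:

(157.39, 174.61)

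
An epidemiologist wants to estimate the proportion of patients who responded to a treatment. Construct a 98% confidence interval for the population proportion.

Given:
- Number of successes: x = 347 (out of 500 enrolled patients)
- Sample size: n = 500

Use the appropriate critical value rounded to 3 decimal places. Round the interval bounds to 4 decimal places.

Sample proportion: p̂ = 347/500 = 0.694000

Check conditions for normal approximation:
  np̂ = 347 ≥ 10 ✓
  n(1-p̂) = 153 ≥ 10 ✓

The sample is large enough, so use a z-interval (normal approximation) for the proportion.

For 98% confidence, z* = 2.326 (from standard normal table)

Standard error: SE = √(p̂(1-p̂)/n) = √(0.694000×0.306000/500) = 0.02060893

Margin of error: E = z* × SE = 2.326 × 0.02060893 = 0.047936

Z-interval: p̂ ± E = 0.694000 ± 0.047936 = (0.646064, 0.741936)

Rounded to 4 decimal places:

(0.6461, 0.7419)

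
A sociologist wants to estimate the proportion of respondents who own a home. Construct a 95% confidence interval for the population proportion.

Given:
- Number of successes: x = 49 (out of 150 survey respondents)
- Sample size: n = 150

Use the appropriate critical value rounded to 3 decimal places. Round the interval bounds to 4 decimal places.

Sample proportion: p̂ = 49/150 = 0.326667

Check conditions for normal approximation:
  np̂ = 49 ≥ 10 ✓
  n(1-p̂) = 101 ≥ 10 ✓

The sample is large enough, so use a z-interval (normal approximation) for the proportion.

For 95% confidence, z* = 1.96 (from standard normal table)

Standard error: SE = √(p̂(1-p̂)/n) = √(0.326667×0.673333/150) = 0.03829322

Margin of error: E = z* × SE = 1.96 × 0.03829322 = 0.075055

Z-interval: p̂ ± E = 0.326667 ± 0.075055 = (0.251612, 0.401721)

Rounded to 4 decimal places:

(0.2516, 0.4017)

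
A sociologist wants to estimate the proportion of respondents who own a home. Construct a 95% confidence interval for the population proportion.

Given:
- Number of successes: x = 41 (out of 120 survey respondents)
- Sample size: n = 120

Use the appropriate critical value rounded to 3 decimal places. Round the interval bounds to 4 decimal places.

Sample proportion: p̂ = 41/120 = 0.341667

Check conditions for normal approximation:
  np̂ = 41 ≥ 10 ✓
  n(1-p̂) = 79 ≥ 10 ✓

The sample is large enough, so use a z-interval (normal approximation) for the proportion.

For 95% confidence, z* = 1.96 (from standard normal table)

Standard error: SE = √(p̂(1-p̂)/n) = √(0.341667×0.658333/120) = 0.04329459

Margin of error: E = z* × SE = 1.96 × 0.04329459 = 0.084857

Z-interval: p̂ ± E = 0.341667 ± 0.084857 = (0.256809, 0.426524)

Rounded to 4 decimal places:

(0.2568, 0.4265)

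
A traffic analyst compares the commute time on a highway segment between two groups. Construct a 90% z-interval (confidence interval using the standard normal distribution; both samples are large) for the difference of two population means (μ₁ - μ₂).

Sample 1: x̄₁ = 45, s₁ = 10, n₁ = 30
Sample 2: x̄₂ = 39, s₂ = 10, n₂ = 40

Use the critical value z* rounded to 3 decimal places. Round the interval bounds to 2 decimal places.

Both samples are large (n₁ = 30 ≥ 30, n₂ = 40 ≥ 30), so a z-interval for the difference of means applies.

Point estimate: x̄₁ - x̄₂ = 45 - 39 = 6

Standard error: SE = √(s₁²/n₁ + s₂²/n₂)
= √(10²/30 + 10²/40)
= √(3.333333 + 2.500000)
= 2.415229

For 90% confidence, z* = 1.645 (from standard normal table)
Margin of error: E = z* × SE = 1.645 × 2.415229 = 3.9731

Z-interval: (x̄₁ - x̄₂) ± E = 6 ± 3.9731 = (2.0269, 9.9731)

Rounded to 2 decimal places:

(2.03, 9.97)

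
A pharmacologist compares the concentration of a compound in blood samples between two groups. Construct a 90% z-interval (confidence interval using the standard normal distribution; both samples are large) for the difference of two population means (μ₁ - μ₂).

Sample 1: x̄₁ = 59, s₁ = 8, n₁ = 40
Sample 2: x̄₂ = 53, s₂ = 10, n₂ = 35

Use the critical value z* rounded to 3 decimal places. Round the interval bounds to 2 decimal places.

Both samples are large (n₁ = 40 ≥ 30, n₂ = 35 ≥ 30), so a z-interval for the difference of means applies.

Point estimate: x̄₁ - x̄₂ = 59 - 53 = 6

Standard error: SE = √(s₁²/n₁ + s₂²/n₂)
= √(8²/40 + 10²/35)
= √(1.600000 + 2.857143)
= 2.111195

For 90% confidence, z* = 1.645 (from standard normal table)
Margin of error: E = z* × SE = 1.645 × 2.111195 = 3.4729

Z-interval: (x̄₁ - x̄₂) ± E = 6 ± 3.4729 = (2.5271, 9.4729)

Rounded to 2 decimal places:

(2.53, 9.47)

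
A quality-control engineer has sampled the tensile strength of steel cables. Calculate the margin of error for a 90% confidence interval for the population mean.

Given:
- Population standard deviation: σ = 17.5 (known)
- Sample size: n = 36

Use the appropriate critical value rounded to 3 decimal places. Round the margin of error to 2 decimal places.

The population standard deviation σ is known, so use the z-interval margin of error formula.

For 90% confidence, z* = 1.645 (from standard normal table)

Margin of error formula for z-interval: E = z* × σ/√n

E = 1.645 × 17.5/√36
  = 1.645 × 2.916667
  = 4.7979

Rounded to 2 decimal places:

4.80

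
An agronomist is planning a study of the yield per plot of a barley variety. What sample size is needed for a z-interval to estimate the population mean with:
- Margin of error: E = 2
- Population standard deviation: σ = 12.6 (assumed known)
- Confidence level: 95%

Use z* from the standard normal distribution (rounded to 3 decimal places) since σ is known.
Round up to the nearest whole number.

Using z* since population σ is known (z-interval formula).

For 95% confidence, z* = 1.96 (from standard normal table)

Sample size formula for z-interval: n = (z*σ/E)²

n = (1.96 × 12.6 / 2)²
  = (12.348000)²
  = 152.4731

Round up to the nearest whole number: n = 153

153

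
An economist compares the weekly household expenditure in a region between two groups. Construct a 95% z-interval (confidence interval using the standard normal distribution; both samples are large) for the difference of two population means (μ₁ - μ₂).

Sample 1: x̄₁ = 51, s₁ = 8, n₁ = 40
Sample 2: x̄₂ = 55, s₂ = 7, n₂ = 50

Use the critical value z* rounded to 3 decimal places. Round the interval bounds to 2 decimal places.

Both samples are large (n₁ = 40 ≥ 30, n₂ = 50 ≥ 30), so a z-interval for the difference of means applies.

Point estimate: x̄₁ - x̄₂ = 51 - 55 = -4

Standard error: SE = √(s₁²/n₁ + s₂²/n₂)
= √(8²/40 + 7²/50)
= √(1.600000 + 0.980000)
= 1.606238

For 95% confidence, z* = 1.96 (from standard normal table)
Margin of error: E = z* × SE = 1.96 × 1.606238 = 3.1482

Z-interval: (x̄₁ - x̄₂) ± E = -4 ± 3.1482 = (-7.1482, -0.8518)

Rounded to 2 decimal places:

(-7.15, -0.85)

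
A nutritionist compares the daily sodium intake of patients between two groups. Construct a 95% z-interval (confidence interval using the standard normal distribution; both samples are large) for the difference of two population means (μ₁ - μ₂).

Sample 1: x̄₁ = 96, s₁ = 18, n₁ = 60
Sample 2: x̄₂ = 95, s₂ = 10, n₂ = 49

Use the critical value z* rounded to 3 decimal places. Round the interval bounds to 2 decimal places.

Both samples are large (n₁ = 60 ≥ 30, n₂ = 49 ≥ 30), so a z-interval for the difference of means applies.

Point estimate: x̄₁ - x̄₂ = 96 - 95 = 1

Standard error: SE = √(s₁²/n₁ + s₂²/n₂)
= √(18²/60 + 10²/49)
= √(5.400000 + 2.040816)
= 2.727786

For 95% confidence, z* = 1.96 (from standard normal table)
Margin of error: E = z* × SE = 1.96 × 2.727786 = 5.3465

Z-interval: (x̄₁ - x̄₂) ± E = 1 ± 5.3465 = (-4.3465, 6.3465)

Rounded to 2 decimal places:

(-4.35, 6.35)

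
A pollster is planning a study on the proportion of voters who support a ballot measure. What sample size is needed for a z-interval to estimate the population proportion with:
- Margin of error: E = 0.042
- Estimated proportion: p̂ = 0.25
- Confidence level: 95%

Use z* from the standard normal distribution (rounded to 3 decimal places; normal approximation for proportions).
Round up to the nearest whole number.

Using z* for proportion z-interval (normal approximation).

For 95% confidence, z* = 1.96 (from standard normal table)

Sample size formula for proportion z-interval: n = z*²p̂(1-p̂)/E²

n = 1.96² × 0.25 × 0.75 / 0.042²
  = 3.8416 × 0.1875 / 0.001764
  = 408.3333

Round up to the nearest whole number: n = 409

409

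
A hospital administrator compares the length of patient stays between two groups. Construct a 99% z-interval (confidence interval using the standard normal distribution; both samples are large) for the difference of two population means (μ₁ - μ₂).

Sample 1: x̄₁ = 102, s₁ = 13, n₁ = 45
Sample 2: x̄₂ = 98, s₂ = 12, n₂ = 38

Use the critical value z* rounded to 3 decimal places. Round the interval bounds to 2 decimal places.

Both samples are large (n₁ = 45 ≥ 30, n₂ = 38 ≥ 30), so a z-interval for the difference of means applies.

Point estimate: x̄₁ - x̄₂ = 102 - 98 = 4

Standard error: SE = √(s₁²/n₁ + s₂²/n₂)
= √(13²/45 + 12²/38)
= √(3.755556 + 3.789474)
= 2.746822

For 99% confidence, z* = 2.576 (from standard normal table)
Margin of error: E = z* × SE = 2.576 × 2.746822 = 7.0758

Z-interval: (x̄₁ - x̄₂) ± E = 4 ± 7.0758 = (-3.0758, 11.0758)

Rounded to 2 decimal places:

(-3.08, 11.08)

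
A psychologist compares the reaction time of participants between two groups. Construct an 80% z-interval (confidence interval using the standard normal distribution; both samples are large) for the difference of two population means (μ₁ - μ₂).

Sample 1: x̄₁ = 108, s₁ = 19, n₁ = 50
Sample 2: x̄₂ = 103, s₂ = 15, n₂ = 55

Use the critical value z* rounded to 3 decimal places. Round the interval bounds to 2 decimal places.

Both samples are large (n₁ = 50 ≥ 30, n₂ = 55 ≥ 30), so a z-interval for the difference of means applies.

Point estimate: x̄₁ - x̄₂ = 108 - 103 = 5

Standard error: SE = √(s₁²/n₁ + s₂²/n₂)
= √(19²/50 + 15²/55)
= √(7.220000 + 4.090909)
= 3.363170

For 80% confidence, z* = 1.282 (from standard normal table)
Margin of error: E = z* × SE = 1.282 × 3.363170 = 4.3116

Z-interval: (x̄₁ - x̄₂) ± E = 5 ± 4.3116 = (0.6884, 9.3116)

Rounded to 2 decimal places:

(0.69, 9.31)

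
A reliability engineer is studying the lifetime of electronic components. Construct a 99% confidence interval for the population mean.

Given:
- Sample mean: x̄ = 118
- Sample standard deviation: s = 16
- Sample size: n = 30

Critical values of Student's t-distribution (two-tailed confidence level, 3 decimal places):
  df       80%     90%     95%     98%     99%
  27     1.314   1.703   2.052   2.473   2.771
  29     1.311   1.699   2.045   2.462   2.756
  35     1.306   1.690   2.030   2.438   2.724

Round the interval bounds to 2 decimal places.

The population standard deviation σ is unknown (only the sample standard deviation s is given), so use a t-interval with df = n - 1 = 30 - 1 = 29.

For 99% confidence with df = 29, t* = 2.756 (from t-table)

Standard error: SE = s/√n = 16/√30 = 2.921187

Margin of error: E = t* × SE = 2.756 × 2.921187 = 8.0508

T-interval: x̄ ± E = 118 ± 8.0508 = (109.9492, 126.0508)

Rounded to 2 decimal places:

(109.95, 126.05)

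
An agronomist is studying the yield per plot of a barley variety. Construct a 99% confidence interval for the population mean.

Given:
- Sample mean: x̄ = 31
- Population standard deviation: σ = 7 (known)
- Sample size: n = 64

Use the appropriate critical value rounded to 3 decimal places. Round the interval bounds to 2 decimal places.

The population standard deviation σ is known, so use a z-interval (standard normal critical value).

For 99% confidence, z* = 2.576 (from standard normal table)

Standard error: SE = σ/√n = 7/√64 = 0.875000

Margin of error: E = z* × SE = 2.576 × 0.875000 = 2.2540

Z-interval: x̄ ± E = 31 ± 2.2540 = (28.7460, 33.2540)

Rounded to 2 decimal places:

(28.75, 33.25)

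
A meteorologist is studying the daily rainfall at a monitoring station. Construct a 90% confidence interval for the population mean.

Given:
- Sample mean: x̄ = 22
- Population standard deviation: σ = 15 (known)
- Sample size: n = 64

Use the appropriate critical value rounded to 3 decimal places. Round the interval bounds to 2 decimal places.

The population standard deviation σ is known, so use a z-interval (standard normal critical value).

For 90% confidence, z* = 1.645 (from standard normal table)

Standard error: SE = σ/√n = 15/√64 = 1.875000

Margin of error: E = z* × SE = 1.645 × 1.875000 = 3.0844

Z-interval: x̄ ± E = 22 ± 3.0844 = (18.9156, 25.0844)

Rounded to 2 decimal places:

(18.92, 25.08)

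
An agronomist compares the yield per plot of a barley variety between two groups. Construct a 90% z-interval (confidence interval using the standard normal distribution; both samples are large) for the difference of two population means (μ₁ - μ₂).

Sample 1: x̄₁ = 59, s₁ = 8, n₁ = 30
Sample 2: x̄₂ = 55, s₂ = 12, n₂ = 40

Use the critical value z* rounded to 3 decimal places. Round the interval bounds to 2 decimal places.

Both samples are large (n₁ = 30 ≥ 30, n₂ = 40 ≥ 30), so a z-interval for the difference of means applies.

Point estimate: x̄₁ - x̄₂ = 59 - 55 = 4

Standard error: SE = √(s₁²/n₁ + s₂²/n₂)
= √(8²/30 + 12²/40)
= √(2.133333 + 3.600000)
= 2.394438

For 90% confidence, z* = 1.645 (from standard normal table)
Margin of error: E = z* × SE = 1.645 × 2.394438 = 3.9389

Z-interval: (x̄₁ - x̄₂) ± E = 4 ± 3.9389 = (0.0611, 7.9389)

Rounded to 2 decimal places:

(0.06, 7.94)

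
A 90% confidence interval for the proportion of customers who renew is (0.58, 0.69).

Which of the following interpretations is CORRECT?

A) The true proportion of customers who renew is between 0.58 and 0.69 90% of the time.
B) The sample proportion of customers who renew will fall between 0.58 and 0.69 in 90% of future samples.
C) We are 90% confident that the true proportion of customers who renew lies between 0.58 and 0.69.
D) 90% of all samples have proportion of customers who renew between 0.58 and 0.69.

A confidence interval represents our confidence in the procedure, not a probability statement about the parameter.

Key concept: If we repeated this sampling process many times and computed a 90% CI each time, about 90% of those intervals would contain the true population parameter.

For this specific interval (0.58, 0.69):
- Midpoint (point estimate): 0.635
- Margin of error: 0.055

The correct interpretation is the one stating confidence that the true parameter lies in the interval — option C.

C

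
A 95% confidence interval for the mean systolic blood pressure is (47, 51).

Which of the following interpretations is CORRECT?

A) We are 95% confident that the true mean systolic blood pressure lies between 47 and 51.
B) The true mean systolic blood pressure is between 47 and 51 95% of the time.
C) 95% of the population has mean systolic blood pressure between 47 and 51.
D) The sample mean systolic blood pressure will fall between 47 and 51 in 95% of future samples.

A confidence interval represents our confidence in the procedure, not a probability statement about the parameter.

Key concept: If we repeated this sampling process many times and computed a 95% CI each time, about 95% of those intervals would contain the true population parameter.

For this specific interval (47, 51):
- Midpoint (point estimate): 49
- Margin of error: 2

The correct interpretation is the one stating confidence that the true parameter lies in the interval — option A.

A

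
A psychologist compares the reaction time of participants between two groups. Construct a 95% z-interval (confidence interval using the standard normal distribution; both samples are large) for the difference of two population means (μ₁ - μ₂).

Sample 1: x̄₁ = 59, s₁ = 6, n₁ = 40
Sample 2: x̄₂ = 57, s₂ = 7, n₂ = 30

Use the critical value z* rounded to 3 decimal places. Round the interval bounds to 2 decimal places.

Both samples are large (n₁ = 40 ≥ 30, n₂ = 30 ≥ 30), so a z-interval for the difference of means applies.

Point estimate: x̄₁ - x̄₂ = 59 - 57 = 2

Standard error: SE = √(s₁²/n₁ + s₂²/n₂)
= √(6²/40 + 7²/30)
= √(0.900000 + 1.633333)
= 1.591645

For 95% confidence, z* = 1.96 (from standard normal table)
Margin of error: E = z* × SE = 1.96 × 1.591645 = 3.1196

Z-interval: (x̄₁ - x̄₂) ± E = 2 ± 3.1196 = (-1.1196, 5.1196)

Rounded to 2 decimal places:

(-1.12, 5.12)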